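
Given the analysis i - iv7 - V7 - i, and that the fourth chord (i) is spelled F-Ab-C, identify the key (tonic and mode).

F minor

i is given as F-Ab-C — a minor triad with root F.
If F is scale degree 1 and the mode makes that degree carry a minor triad, the tonic is F and the mode is minor.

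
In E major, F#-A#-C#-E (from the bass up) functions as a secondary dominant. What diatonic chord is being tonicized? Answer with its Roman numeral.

V

The chord is a dominant seventh chord on F#.
A dominant resolves down a perfect fifth: F# → B. In E major, B is scale degree 5, i.e. V.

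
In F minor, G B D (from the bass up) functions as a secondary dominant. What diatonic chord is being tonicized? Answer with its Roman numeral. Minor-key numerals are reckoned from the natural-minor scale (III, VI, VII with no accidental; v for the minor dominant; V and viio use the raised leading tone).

V

The chord is a major triad on G.
A dominant resolves down a perfect fifth: G → C. In F minor, C is scale degree 5, i.e. V.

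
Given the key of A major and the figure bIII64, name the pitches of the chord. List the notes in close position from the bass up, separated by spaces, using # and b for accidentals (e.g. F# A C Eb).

bIII64 is a major triad on the lowered third degree, borrowed from the parallel minor. In A major that root is C.
So the chord is C-E-G.
With the 64 figure the chord is in second inversion; from the bass G upward in close position it reads G-C-E.

G C E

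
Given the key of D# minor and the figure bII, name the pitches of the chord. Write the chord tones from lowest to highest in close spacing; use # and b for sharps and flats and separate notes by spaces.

E G# B

Scale degree 2 in D# minor is E#; lowering it a half step gives E. bII is the Neapolitan chord — a major triad on the lowered second degree.
So the chord is E-G#-B, a major triad.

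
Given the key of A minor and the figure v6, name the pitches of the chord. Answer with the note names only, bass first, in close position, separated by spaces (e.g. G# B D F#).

G B E

The numeral's case and figure indicate a minor triad. In A minor its root, the fifth degree, is E.
That chord is spelled E-G-B.
The figured bass 6 indicates first inversion, placing the third (G) in the bass: G-B-E.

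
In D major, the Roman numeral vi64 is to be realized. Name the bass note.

F#

vi in D major has root B; the chord is B-D-F#.
The figure 64 means second inversion — the fifth is in the bass.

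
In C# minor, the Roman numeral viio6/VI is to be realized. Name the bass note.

B

The applied chord viio6/VI is rooted on G#: G#-B-D.
The figure 6 means first inversion — the third is in the bass.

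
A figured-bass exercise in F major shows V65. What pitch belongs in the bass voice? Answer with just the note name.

V in F major has root C; the chord is C-E-G-Bb.
The figure 65 means first inversion — the third is in the bass.

E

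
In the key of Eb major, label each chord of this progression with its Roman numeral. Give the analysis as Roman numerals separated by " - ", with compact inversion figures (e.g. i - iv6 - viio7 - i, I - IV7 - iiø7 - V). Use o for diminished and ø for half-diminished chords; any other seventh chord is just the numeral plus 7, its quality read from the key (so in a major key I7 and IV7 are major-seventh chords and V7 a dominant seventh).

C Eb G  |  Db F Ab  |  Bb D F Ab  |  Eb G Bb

C-Eb-G has root C, degree 6 in Eb major, so vi.
Db-F-Ab: Db with this quality isn't in the key; it's bVII, borrowed from the parallel minor.
Bb-D-F-Ab has root Bb, degree 5 in Eb major, so V7.
Eb-G-Bb has root Eb, degree 1 in Eb major, so I.

vi - bVII - V7 - I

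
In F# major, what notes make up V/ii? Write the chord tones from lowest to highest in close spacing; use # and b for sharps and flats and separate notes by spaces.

V/ii is a secondary dominant — the dominant triad of ii. ii in F# major is G#, so the applied chord's root is D#, a perfect fifth above.
Building a major triad on D# gives D#-F##-A#.

D# F## A#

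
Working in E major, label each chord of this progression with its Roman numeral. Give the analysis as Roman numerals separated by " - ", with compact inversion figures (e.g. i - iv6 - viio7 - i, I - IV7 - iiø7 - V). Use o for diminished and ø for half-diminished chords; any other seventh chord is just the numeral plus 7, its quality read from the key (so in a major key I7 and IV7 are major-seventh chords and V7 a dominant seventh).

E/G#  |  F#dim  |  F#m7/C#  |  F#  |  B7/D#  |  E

I6 - iio - ii43 - V/V - V65 - I

E/G#: major triad on E = scale degree 1 → I6.
F#dim is non-diatonic — iio, a mixture chord from E minor.
F#m7/C#: minor seventh chord on F# = scale degree 2 → ii43.
F#: a major triad on F#, the applied dominant of V → V/V.
B7/D# has root B, degree 5 in E major, so V65.
E has root E, degree 1 in E major, so I.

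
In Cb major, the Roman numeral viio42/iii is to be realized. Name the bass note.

Cb

The applied chord viio42/iii is rooted on D: D-F-Ab-Cb.
The figure 42 means third inversion — the seventh is in the bass.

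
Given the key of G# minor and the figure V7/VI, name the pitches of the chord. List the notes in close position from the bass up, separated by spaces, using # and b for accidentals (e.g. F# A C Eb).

B D# F# A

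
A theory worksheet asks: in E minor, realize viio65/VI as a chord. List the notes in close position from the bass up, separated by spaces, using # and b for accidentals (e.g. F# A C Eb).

D F Ab B

viio65/VI is a secondary leading-tone chord. The target VI is C in E minor; the applied chord is rooted a semitone below, on B.
Building a fully diminished seventh chord on B gives B-D-F-Ab.
With the 65 figure the chord is in first inversion; from the bass D upward in close position it reads D-F-Ab-B.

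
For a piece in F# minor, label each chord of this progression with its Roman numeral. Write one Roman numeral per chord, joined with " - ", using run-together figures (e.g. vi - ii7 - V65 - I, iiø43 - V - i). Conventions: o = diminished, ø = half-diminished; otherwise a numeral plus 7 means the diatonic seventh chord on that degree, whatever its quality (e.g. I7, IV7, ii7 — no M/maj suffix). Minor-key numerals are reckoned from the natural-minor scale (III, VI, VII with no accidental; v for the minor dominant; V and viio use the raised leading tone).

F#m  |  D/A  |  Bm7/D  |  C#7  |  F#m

i - VI64 - iv65 - V7 - i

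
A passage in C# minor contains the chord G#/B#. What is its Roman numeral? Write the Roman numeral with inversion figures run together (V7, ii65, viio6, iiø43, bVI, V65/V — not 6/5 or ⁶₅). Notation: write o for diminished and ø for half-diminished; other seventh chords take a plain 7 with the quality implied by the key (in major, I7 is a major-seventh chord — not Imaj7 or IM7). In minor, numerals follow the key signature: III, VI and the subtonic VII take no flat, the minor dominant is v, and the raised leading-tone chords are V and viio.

V6

Stacked in thirds the chord is G#-B#-D#: a major triad on G#.
In C# minor, G# is the dominant; the diatonic major triad there is V.
With B# in the bass the chord is in first inversion, so the figured bass is 6.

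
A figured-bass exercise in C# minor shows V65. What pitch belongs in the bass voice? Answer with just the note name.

B#

V in C# minor has root G#; the chord is G#-B#-D#-F#.
The figure 65 means first inversion — the third is in the bass.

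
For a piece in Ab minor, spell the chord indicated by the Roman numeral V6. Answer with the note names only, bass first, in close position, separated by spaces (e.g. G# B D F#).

In Ab minor, the fifth degree is Eb. The dominant is major (leading tone raised), so V is a major triad.
That chord is spelled Eb-G-Bb.
With the 6 figure the chord is in first inversion; from the bass G upward in close position it reads G-Bb-Eb.

G Bb Eb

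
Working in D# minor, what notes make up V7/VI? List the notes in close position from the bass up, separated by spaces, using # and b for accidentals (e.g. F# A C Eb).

F# A# C# E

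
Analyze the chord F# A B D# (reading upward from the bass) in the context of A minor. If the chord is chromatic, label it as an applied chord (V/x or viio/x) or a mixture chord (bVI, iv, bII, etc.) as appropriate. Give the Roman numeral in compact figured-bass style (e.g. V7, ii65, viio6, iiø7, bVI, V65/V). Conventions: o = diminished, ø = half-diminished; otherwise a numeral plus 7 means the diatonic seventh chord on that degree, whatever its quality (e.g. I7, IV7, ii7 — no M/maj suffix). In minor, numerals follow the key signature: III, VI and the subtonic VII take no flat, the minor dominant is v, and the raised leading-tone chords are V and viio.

V43/V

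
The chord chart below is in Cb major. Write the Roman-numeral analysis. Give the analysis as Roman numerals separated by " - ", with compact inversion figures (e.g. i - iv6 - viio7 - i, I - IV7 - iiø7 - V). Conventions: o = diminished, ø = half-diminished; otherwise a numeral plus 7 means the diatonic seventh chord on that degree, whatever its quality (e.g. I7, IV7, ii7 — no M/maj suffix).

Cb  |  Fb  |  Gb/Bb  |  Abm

I - IV - V6 - vi

Cb: root Cb is the tonic; major triad there is I.
Fb has root Fb, degree 4 in Cb major, so IV.
Gb/Bb has root Gb, degree 5 in Cb major, so V6.
Abm: minor triad on Ab = scale degree 6 → vi.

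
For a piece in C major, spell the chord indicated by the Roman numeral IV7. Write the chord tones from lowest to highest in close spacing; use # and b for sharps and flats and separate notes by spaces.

F A C E

The numeral's case and figure indicate a major seventh chord. In C major its root, the subdominant, is F.
Stacking thirds from F gives F-A-C-E.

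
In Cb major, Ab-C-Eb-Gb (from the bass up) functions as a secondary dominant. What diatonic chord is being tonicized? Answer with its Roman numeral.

ii

The chord is a dominant seventh chord on Ab.
A dominant resolves down a perfect fifth: Ab → Db. In Cb major, Db is scale degree 2, i.e. ii.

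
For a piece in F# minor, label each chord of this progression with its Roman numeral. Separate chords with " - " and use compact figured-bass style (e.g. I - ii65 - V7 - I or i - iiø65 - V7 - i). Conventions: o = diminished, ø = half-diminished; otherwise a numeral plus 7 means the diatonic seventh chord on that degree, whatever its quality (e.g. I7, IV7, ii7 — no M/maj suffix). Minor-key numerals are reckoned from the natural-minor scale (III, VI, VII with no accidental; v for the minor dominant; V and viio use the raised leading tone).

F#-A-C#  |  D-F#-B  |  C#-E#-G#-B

i - iv6 - V7

F#-A-C#: minor triad on F# = scale degree 1 → i.
D-F#-B: root B is the subdominant; minor triad there is iv6.
C#-E#-G#-B: root C# is the dominant; dominant seventh chord there is V7.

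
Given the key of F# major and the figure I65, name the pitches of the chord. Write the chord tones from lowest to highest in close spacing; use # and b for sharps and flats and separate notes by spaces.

A# C# E# F#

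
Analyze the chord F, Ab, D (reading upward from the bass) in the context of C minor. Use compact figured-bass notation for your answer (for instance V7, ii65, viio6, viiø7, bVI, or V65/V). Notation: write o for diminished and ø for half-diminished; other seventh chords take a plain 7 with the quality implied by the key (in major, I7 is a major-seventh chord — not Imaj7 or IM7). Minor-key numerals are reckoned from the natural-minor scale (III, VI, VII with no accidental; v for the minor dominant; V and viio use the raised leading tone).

iio6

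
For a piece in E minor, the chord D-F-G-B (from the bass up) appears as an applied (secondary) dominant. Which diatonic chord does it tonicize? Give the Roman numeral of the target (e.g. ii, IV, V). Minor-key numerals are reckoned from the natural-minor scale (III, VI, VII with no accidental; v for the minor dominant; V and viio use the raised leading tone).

VI

The chord is a dominant seventh chord on G.
A dominant resolves down a perfect fifth: G → C. In E minor, C is scale degree 6, i.e. VI.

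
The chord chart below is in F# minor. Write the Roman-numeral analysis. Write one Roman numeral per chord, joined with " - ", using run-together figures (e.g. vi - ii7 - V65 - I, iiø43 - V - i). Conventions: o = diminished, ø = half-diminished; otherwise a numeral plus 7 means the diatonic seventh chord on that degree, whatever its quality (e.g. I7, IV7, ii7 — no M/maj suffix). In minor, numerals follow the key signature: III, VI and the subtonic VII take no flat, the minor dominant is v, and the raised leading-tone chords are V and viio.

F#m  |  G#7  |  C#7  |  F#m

i - V7/V - V7 - i

F#m: root F# is the tonic; minor triad there is i.
G#7: chromatic; G# is V of V, so V7/V.
C#7: dominant seventh chord on C# = scale degree 5 → V7.
F#m: root F# is the tonic; minor triad there is i.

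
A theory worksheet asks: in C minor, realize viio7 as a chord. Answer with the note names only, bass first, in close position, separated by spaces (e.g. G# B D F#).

B D F Ab

In C minor, the leading-tone chord is built on the raised seventh degree, B.
Stacking thirds from B gives B-D-F-Ab.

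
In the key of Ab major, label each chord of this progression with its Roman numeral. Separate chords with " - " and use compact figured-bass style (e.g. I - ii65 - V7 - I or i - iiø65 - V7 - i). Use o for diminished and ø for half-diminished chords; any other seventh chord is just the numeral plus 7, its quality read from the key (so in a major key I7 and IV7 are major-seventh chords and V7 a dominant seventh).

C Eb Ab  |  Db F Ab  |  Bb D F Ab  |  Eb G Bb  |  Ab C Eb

I6 - IV - V7/V - V - I

C-Eb-Ab: major triad on Ab = scale degree 1 → I6.
Db-F-Ab has root Db, degree 4 in Ab major, so IV.
Bb-D-F-Ab: a dominant seventh chord on Bb, the applied dominant of V → V7/V.
Eb-G-Bb: root Eb is the dominant; major triad there is V.
Ab-C-Eb: major triad on Ab = scale degree 1 → I.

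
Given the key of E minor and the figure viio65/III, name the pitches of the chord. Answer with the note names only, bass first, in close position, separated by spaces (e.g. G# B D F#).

viio65/III is a secondary leading-tone chord. The target III is G in E minor; the applied chord is rooted a semitone below, on F#.
Building a fully diminished seventh chord on F# gives F#-A-C-Eb.
With the 65 figure the chord is in first inversion; from the bass A upward in close position it reads A-C-Eb-F#.

A C Eb F#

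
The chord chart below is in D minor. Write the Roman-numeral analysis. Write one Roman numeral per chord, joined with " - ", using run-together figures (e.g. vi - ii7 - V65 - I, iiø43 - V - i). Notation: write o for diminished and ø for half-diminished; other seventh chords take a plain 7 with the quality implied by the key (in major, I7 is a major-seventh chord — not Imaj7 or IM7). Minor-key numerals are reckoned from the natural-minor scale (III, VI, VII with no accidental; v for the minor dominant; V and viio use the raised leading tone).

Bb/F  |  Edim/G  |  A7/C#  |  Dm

Bb/F has root Bb, degree 6 in D minor, so VI64.
Edim/G: diminished triad on E = scale degree 2 → iio6.
A7/C#: root A is the dominant; dominant seventh chord there is V65.
Dm: minor triad on D = scale degree 1 → i.

VI64 - iio6 - V65 - i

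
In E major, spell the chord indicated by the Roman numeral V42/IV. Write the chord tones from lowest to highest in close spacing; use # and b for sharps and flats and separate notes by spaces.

D E G# B

The slash means an applied dominant: we want the dominant of IV. In E major, IV is A major, and its dominant is built on E.
Building a dominant seventh chord on E gives E-G#-B-D.
The figured bass 42 indicates third inversion, placing the seventh (D) in the bass: D-E-G#-B.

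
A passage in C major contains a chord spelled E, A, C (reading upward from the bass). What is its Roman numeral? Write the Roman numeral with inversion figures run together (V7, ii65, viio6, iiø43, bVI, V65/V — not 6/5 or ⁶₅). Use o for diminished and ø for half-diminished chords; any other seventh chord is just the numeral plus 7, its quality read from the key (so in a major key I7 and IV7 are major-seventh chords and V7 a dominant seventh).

vi64

The pitches A-C-E form a minor triad rooted on A.
In C major, A is the submediant; the diatonic minor triad there is vi.
With E in the bass the chord is in second inversion, so the figured bass is 64.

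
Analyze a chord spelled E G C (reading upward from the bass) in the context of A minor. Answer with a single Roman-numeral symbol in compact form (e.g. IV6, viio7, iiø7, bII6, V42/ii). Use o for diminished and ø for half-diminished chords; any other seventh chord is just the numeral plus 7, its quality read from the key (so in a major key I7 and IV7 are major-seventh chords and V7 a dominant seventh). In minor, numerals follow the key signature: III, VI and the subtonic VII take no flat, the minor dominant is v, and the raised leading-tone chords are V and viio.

III6

The pitches C-E-G form a major triad rooted on C.
In A minor, C is the mediant; the diatonic major triad there is III.
With E in the bass the chord is in first inversion, so the figured bass is 6.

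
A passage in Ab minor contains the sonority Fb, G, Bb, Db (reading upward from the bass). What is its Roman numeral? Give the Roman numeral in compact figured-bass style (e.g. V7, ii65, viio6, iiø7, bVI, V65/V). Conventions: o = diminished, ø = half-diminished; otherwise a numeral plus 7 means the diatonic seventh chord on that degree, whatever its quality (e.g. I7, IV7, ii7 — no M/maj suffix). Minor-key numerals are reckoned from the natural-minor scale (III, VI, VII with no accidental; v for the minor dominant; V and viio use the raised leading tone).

viio42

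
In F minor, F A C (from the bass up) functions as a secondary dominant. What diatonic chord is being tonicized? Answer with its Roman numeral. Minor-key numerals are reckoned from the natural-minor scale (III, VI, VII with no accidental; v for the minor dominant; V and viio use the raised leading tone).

The chord is a major triad on F.
A dominant resolves down a perfect fifth: F → Bb. In F minor, Bb is scale degree 4, i.e. iv.

iv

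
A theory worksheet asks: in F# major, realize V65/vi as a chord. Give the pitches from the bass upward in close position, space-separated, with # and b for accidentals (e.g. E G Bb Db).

C## E# G# A#

V65/vi is a secondary dominant — the dominant seventh of vi. vi in F# major is D#, so the applied chord's root is A#, a perfect fifth above.
Building a dominant seventh chord on A# gives A#-C##-E#-G#.
The figured bass 65 indicates first inversion, placing the third (C##) in the bass: C##-E#-G#-A#.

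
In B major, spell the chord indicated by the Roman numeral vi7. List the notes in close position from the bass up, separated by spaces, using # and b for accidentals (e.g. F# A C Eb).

In B major, the submediant is G#, and the diatonic chord built there is a minor seventh chord.
Stacking thirds from G# gives G#-B-D#-F#.

G# B D# F#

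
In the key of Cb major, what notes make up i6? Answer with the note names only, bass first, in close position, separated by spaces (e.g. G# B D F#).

Scale degree 1 in Cb major is Cb; here the chord built on it is altered to a minor triad. i6 is the minor tonic, borrowed from the parallel minor.
So the chord is Cb-Ebb-Gb.
The figured bass 6 indicates first inversion, placing the third (Ebb) in the bass: Ebb-Gb-Cb.

Ebb Gb Cb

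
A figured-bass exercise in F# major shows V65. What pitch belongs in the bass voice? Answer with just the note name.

V in F# major has root C#; the chord is C#-E#-G#-B.
The figure 65 means first inversion — the third is in the bass.

E#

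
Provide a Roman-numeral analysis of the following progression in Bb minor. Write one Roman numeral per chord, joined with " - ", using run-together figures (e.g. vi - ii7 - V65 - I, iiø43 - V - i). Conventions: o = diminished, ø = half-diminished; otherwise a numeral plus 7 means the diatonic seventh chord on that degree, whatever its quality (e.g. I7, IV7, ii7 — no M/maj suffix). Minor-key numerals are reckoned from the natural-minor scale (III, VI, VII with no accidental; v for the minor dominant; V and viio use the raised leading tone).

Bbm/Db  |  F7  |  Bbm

i6 - V7 - i

Bbm/Db: root Bb is the tonic; minor triad there is i6.
F7 has root F, degree 5 in Bb minor, so V7.
Bbm has root Bb, degree 1 in Bb minor, so i.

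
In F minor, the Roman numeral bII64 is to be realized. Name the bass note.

Db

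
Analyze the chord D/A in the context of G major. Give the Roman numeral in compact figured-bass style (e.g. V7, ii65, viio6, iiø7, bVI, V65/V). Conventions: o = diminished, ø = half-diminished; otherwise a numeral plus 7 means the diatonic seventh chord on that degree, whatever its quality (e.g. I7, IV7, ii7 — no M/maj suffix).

V64

Stacked in thirds the chord is D-F#-A: a major triad on D.
D is scale degree 5 in G major, and a major triad on that degree is written V.
With A in the bass the chord is in second inversion, so the figured bass is 64.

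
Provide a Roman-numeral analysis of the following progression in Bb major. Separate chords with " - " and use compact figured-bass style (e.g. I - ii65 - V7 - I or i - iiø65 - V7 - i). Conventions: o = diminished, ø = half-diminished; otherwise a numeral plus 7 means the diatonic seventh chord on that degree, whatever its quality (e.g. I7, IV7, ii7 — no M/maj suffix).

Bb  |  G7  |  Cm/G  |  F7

I - V7/ii - ii64 - V7

Bb has root Bb, degree 1 in Bb major, so I.
G7: a dominant seventh chord on G, the applied dominant of ii → V7/ii.
Cm/G: root C is the supertonic; minor triad there is ii64.
F7: root F is the dominant; dominant seventh chord there is V7.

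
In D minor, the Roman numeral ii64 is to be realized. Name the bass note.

B

ii in D minor has root E; the chord is E-G-B.
The figure 64 means second inversion — the fifth is in the bass.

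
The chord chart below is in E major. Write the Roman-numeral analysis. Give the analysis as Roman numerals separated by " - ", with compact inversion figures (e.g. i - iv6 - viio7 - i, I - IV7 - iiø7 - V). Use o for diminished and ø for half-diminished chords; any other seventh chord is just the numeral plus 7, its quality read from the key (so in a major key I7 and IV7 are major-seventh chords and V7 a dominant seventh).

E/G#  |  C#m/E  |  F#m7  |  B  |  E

I6 - vi6 - ii7 - V - I

E/G# has root E, degree 1 in E major, so I6.
C#m/E: minor triad on C# = scale degree 6 → vi6.
F#m7: root F# is the supertonic; minor seventh chord there is ii7.
B: root B is the dominant; major triad there is V.
E: root E is the tonic; major triad there is I.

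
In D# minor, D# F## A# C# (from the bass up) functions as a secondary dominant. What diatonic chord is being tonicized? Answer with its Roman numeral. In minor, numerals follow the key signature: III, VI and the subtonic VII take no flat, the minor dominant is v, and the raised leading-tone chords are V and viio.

iv

The chord is a dominant seventh chord on D#.
A dominant resolves down a perfect fifth: D# → G#. In D# minor, G# is scale degree 4, i.e. iv.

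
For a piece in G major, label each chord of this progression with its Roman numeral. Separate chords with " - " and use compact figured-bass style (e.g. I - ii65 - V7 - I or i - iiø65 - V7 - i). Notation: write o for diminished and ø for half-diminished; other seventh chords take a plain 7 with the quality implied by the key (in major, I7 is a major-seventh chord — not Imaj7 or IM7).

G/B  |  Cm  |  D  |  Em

I6 - iv - V - vi

G/B has root G, degree 1 in G major, so I6.
Cm: C with this quality isn't in the key; it's iv, borrowed from the parallel minor.
D has root D, degree 5 in G major, so V.
Em: minor triad on E = scale degree 6 → vi.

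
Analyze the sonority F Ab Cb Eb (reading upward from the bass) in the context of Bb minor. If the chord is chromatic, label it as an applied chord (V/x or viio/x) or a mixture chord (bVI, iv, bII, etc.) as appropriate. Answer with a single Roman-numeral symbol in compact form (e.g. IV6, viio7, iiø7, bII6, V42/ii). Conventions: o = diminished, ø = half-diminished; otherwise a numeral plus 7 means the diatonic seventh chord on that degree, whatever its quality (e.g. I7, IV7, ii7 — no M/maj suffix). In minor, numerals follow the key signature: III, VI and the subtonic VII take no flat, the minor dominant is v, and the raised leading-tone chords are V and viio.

viiø7/VI

Stacked in thirds the chord is F-Ab-Cb-Eb: a half-diminished seventh chord on F.
F sits a half step below Gb (VI in Bb minor); a diminished chord there is the applied leading-tone chord of VI.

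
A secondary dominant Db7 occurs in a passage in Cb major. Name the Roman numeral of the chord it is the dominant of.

The chord is a dominant seventh chord on Db.
A dominant resolves down a perfect fifth: Db → Gb. In Cb major, Gb is scale degree 5, i.e. V.

V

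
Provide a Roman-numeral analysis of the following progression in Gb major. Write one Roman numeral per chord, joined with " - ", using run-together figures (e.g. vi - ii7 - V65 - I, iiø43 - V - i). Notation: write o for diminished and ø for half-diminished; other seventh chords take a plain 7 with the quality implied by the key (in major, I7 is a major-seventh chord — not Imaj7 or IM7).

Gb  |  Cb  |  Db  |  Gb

I - IV - V - I

Gb: root Gb is the tonic; major triad there is I.
Cb: root Cb is the subdominant; major triad there is IV.
Db: root Db is the dominant; major triad there is V.
Gb: major triad on Gb = scale degree 1 → I.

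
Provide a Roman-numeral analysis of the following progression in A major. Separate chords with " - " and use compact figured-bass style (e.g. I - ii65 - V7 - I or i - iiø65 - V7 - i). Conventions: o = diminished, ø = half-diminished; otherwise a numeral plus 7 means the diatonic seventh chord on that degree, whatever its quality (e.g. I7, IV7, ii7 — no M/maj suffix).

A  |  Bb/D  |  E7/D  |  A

I - bII6 - V42 - I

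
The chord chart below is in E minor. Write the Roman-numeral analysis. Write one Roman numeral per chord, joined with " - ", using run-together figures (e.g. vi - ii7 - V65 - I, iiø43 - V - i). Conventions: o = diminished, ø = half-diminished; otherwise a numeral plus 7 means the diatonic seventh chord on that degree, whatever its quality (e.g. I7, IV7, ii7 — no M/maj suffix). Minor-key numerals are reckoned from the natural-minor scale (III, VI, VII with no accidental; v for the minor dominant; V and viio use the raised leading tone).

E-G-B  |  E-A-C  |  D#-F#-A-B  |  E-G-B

E-G-B has root E, degree 1 in E minor, so i.
E-A-C has root A, degree 4 in E minor, so iv64.
D#-F#-A-B: dominant seventh chord on B = scale degree 5 → V65.
E-G-B has root E, degree 1 in E minor, so i.

i - iv64 - V65 - i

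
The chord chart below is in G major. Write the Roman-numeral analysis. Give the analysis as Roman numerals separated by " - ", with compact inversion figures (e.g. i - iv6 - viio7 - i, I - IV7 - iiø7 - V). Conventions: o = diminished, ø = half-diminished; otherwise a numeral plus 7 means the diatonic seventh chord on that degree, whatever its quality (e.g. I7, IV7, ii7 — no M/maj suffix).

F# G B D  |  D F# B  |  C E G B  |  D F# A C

F#-G-B-D has root G, degree 1 in G major, so I42.
D-F#-B has root B, degree 3 in G major, so iii6.
C-E-G-B: major seventh chord on C = scale degree 4 → IV7.
D-F#-A-C: dominant seventh chord on D = scale degree 5 → V7.

I42 - iii6 - IV7 - V7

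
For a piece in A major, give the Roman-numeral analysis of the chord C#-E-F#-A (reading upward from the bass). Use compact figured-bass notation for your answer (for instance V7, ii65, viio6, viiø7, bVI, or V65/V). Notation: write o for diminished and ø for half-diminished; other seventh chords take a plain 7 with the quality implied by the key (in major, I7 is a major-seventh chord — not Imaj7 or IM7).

The pitches F#-A-C#-E form a minor seventh chord rooted on F#.
F# is scale degree 6 in A major, and a minor seventh chord on that degree is written vi7.
With C# in the bass the chord is in second inversion, so the figured bass is 43.

vi43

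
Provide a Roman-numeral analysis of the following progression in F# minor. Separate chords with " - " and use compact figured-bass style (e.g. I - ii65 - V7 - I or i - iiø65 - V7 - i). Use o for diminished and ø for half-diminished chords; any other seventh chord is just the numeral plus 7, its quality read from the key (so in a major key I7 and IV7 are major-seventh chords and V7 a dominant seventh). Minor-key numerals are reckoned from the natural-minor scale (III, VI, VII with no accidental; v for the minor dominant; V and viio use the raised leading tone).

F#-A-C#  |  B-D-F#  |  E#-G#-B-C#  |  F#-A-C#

F#-A-C#: minor triad on F# = scale degree 1 → i.
B-D-F#: root B is the subdominant; minor triad there is iv.
E#-G#-B-C# has root C#, degree 5 in F# minor, so V65.
F#-A-C#: minor triad on F# = scale degree 1 → i.

i - iv - V65 - i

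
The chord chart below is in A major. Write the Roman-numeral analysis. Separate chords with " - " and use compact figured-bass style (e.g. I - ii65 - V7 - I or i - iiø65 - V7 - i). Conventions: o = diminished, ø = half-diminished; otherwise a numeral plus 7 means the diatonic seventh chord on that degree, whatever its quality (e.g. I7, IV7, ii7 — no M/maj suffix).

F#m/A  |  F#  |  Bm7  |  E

vi6 - V/ii - ii7 - V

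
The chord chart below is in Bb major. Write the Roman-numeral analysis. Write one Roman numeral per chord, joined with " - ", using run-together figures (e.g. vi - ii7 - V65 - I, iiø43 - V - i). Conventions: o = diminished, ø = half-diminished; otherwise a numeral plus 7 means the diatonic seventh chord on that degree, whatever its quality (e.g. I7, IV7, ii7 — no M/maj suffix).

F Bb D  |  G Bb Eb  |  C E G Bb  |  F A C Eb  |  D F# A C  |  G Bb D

I64 - IV6 - V7/V - V7 - V7/vi - vi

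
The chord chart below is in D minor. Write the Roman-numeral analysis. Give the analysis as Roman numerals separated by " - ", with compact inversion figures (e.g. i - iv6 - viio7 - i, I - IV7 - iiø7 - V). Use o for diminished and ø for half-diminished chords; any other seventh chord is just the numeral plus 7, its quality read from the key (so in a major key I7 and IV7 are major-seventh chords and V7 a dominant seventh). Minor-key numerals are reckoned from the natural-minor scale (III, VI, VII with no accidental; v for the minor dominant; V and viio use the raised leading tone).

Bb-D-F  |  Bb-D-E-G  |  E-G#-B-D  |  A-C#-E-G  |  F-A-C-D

VI - iiø43 - V7/V - V7 - i65

Bb-D-F: root Bb is the submediant; major triad there is VI.
Bb-D-E-G: root E is the supertonic; half-diminished seventh chord there is iiø43.
E-G#-B-D is the secondary dominant of V (dominant seventh chord on E): V7/V.
A-C#-E-G: dominant seventh chord on A = scale degree 5 → V7.
F-A-C-D: minor seventh chord on D = scale degree 1 → i65.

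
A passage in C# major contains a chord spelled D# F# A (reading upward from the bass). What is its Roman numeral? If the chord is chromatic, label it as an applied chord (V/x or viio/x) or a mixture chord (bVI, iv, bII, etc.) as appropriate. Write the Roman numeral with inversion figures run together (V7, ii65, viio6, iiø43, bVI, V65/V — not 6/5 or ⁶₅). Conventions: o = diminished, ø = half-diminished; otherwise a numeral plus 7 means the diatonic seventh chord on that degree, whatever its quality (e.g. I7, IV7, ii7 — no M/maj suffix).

Stacked in thirds the chord is D#-F#-A: a diminished triad on D#.
D# is the second degree of C# major. This is the diminished supertonic triad, borrowed from the parallel minor.

iio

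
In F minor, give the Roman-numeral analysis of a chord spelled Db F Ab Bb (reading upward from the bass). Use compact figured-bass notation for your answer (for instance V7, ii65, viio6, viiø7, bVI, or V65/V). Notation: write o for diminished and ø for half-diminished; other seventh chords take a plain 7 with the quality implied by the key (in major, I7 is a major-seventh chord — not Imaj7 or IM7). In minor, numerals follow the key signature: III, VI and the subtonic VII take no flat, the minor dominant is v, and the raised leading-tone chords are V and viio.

Stacked in thirds the chord is Bb-Db-F-Ab: a minor seventh chord on Bb.
In F minor, Bb is the subdominant; the diatonic minor seventh chord there is iv7.
With Db in the bass the chord is in first inversion, so the figured bass is 65.

iv65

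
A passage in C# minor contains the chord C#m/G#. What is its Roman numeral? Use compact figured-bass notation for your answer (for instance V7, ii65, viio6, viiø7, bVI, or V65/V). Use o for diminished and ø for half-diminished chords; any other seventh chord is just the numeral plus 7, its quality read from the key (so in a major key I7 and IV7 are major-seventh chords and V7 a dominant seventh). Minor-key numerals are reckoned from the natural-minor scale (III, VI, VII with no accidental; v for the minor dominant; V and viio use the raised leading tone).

Stacked in thirds the chord is C#-E-G#: a minor triad on C#.
In C# minor, C# is the tonic; the diatonic minor triad there is i.
With G# in the bass the chord is in second inversion, so the figured bass is 64.

i64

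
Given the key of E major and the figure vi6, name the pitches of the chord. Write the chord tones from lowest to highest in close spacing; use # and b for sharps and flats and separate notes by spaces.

E G# C#

In E major, the submediant is C#, and the diatonic chord built there is a minor triad.
Stacking thirds from C# gives C#-E-G#.
The figured bass 6 indicates first inversion, placing the third (E) in the bass: E-G#-C#.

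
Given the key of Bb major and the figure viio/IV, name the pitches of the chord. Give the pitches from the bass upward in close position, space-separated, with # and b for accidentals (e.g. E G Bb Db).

viio/IV is a secondary leading-tone chord. The target IV is Eb in Bb major; the applied chord is rooted a semitone below, on D.
Building a diminished triad on D gives D-F-Ab.

D F Ab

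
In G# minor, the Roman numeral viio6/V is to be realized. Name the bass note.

The applied chord viio6/V is rooted on C##: C##-E#-G#.
The figure 6 means first inversion — the third is in the bass.

E#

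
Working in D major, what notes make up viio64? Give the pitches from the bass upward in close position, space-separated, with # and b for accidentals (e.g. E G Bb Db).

The numeral's case and figure indicate a diminished triad. In D major its root, the seventh degree, is C#.
Stacking thirds from C# gives C#-E-G.
With the 64 figure the chord is in second inversion; from the bass G upward in close position it reads G-C#-E.

G C# E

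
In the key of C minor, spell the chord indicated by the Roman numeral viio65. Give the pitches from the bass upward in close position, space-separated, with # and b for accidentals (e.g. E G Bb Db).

D F Ab B

In C minor, the leading-tone chord is built on the raised seventh degree, B.
That chord is spelled B-D-F-Ab.
With the 65 figure the chord is in first inversion; from the bass D upward in close position it reads D-F-Ab-B.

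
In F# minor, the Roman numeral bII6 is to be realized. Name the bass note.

B

bII in F# minor has root G; the chord is G-B-D.
The figure 6 means first inversion — the third is in the bass.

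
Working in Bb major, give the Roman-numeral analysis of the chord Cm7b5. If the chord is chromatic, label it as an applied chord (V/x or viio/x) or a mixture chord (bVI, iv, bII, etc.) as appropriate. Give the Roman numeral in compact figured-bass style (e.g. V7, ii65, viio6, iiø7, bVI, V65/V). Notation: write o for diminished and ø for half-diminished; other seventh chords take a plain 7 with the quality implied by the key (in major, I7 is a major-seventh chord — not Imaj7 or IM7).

iiø7

The pitches C-Eb-Gb-Bb form a half-diminished seventh chord rooted on C.
C is the second degree of Bb major. This is the half-diminished supertonic seventh, borrowed from the parallel minor.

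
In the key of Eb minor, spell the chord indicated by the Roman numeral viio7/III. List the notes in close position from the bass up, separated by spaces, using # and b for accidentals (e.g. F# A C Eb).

F Ab Cb Ebb

The slash marks an applied leading-tone chord: viio of III. In Eb minor, III is Gb, so the leading tone to it is F, a half step below.
Building a fully diminished seventh chord on F gives F-Ab-Cb-Ebb.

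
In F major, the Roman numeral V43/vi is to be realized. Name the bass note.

The applied chord V43/vi is rooted on A: A-C#-E-G.
The figure 43 means second inversion — the fifth is in the bass.

E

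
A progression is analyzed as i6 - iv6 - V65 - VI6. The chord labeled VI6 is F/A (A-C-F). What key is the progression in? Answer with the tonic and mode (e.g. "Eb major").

A minor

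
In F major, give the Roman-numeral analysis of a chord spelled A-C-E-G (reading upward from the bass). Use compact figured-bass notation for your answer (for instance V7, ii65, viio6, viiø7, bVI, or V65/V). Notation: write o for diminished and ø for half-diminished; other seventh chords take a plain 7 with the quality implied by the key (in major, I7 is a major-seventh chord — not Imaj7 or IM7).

The pitches A-C-E-G form a minor seventh chord rooted on A.
In F major, A is the mediant; the diatonic minor seventh chord there is iii7.

iii7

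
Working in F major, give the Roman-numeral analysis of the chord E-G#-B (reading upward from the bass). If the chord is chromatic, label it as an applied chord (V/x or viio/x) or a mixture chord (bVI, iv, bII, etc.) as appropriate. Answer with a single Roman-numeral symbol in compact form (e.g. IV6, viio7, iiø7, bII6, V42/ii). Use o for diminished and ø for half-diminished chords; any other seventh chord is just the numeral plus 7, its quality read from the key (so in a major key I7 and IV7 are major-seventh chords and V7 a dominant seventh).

V/iii

The pitches E-G#-B form a major triad rooted on E.
E is not a diatonic chord root with this quality in F major, but it lies a perfect fifth above A (iii), so the chord functions as an applied dominant of iii.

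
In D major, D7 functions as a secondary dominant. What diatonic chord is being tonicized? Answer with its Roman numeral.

IV

The chord is a dominant seventh chord on D.
A dominant resolves down a perfect fifth: D → G. In D major, G is scale degree 4, i.e. IV.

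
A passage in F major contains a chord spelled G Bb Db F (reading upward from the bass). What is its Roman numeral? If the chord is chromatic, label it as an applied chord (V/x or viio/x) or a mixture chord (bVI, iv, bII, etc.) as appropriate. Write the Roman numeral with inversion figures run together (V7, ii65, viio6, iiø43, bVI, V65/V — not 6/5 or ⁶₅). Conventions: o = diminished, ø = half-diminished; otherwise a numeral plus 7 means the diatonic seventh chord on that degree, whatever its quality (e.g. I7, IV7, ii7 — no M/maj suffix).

Stacked in thirds the chord is G-Bb-Db-F: a half-diminished seventh chord on G.
G is the second degree of F major. This is the half-diminished supertonic seventh, borrowed from the parallel minor.

iiø7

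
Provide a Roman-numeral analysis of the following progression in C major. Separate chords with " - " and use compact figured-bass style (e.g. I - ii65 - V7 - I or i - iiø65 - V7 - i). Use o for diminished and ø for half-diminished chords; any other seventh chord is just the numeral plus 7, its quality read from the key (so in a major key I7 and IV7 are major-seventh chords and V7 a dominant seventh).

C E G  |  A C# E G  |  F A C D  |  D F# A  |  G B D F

I - V7/ii - ii65 - V/V - V7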